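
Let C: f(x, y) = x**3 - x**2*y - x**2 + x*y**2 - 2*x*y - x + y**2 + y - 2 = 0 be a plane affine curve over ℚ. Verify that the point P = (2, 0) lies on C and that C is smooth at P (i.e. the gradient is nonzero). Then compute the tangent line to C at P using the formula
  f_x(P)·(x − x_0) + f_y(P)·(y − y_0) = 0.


Tangent line at P: 7*x - 7*y - 14 = 0.

Step 1: f(2, 0) = 0, so P lies on C.
Step 2: partial derivatives
  f_x(x, y) = 3*x**2 - 2*x*y - 2*x + y**2 - 2*y - 1, f_y(x, y) = -x**2 + 2*x*y - 2*x + 2*y + 1.
  f_x(P) = 7, f_y(P) = -7 (gradient nonzero, so P is smooth).
Step 3: tangent line at P: 7·(x − 2) + -7·(y − 0) = 0.
Expanding: 7*x - 7*y - 14 = 0.


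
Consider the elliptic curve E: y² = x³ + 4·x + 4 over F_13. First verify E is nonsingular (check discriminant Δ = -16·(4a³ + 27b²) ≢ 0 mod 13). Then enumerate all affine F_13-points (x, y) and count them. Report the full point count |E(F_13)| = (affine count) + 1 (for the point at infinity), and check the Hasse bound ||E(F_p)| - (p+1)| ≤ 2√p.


Affine points = {(0, 2), (0, 11), (1, 3), (1, 10), (3, 2), (3, 11), (6, 6), (6, 7), (10, 2), (10, 11), (11, 1), (11, 12), (12, 5), (12, 8)}; affine count = 14; |E(F_13)| = 15.

Discriminant check: Δ ∝ 4a³ + 27b² = 4·4³ + 27·4² = 4·64 + 27·16 ≡ 12 (mod 13). Nonzero ⇒ E is nonsingular.
For each x ∈ F_13, compute rhs = x³ + 4·x + 4 mod 13, then count y ∈ F_13 with y² ≡ rhs.
  x = 0: rhs = 4, matching y values: 2, 11 (2 points).
  x = 1: rhs = 9, matching y values: 3, 10 (2 points).
  x = 2: rhs = 7, matching y values: none (0 points).
  x = 3: rhs = 4, matching y values: 2, 11 (2 points).
  x = 4: rhs = 6, matching y values: none (0 points).
  x = 5: rhs = 6, matching y values: none (0 points).
  x = 6: rhs = 10, matching y values: 6, 7 (2 points).
  x = 7: rhs = 11, matching y values: none (0 points).
  x = 8: rhs = 2, matching y values: none (0 points).
  x = 9: rhs = 2, matching y values: none (0 points).
  x = 10: rhs = 4, matching y values: 2, 11 (2 points).
  x = 11: rhs = 1, matching y values: 1, 12 (2 points).
  x = 12: rhs = 12, matching y values: 5, 8 (2 points).
Total affine count: 14.
Full point count |E(F_13)| = 14 + 1 = 15.
Hasse bound: |15 − (13+1)| = |1| = 1 ≤ 2√13 ≈ 7.2111 ✓.


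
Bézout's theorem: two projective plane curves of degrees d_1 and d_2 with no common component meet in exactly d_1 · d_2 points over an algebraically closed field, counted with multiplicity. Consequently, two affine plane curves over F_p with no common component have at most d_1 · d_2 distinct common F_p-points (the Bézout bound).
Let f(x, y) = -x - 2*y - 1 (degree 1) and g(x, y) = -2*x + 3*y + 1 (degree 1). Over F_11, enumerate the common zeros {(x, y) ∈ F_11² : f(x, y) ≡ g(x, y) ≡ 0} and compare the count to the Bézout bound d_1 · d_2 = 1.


Common zeros: {(3, 9)}; count = 1; Bézout bound = 1.

deg(f) = 1, deg(g) = 1, so Bézout bound = 1.
Scan x ∈ F_11. For each x, list the y ∈ F_11 with f(x, y) ≡ 0 and those with g(x, y) ≡ 0 (mod 11); the common zeros in that column are the intersection.
  x = 0: f ≡ 0 at y ∈ {5}; g ≡ 0 at y ∈ {7}; common: ∅.
  x = 1: f ≡ 0 at y ∈ {10}; g ≡ 0 at y ∈ {4}; common: ∅.
  x = 2: f ≡ 0 at y ∈ {4}; g ≡ 0 at y ∈ {1}; common: ∅.
  x = 3: f ≡ 0 at y ∈ {9}; g ≡ 0 at y ∈ {9}; common: {9}.
  x = 4: f ≡ 0 at y ∈ {3}; g ≡ 0 at y ∈ {6}; common: ∅.
  x = 5: f ≡ 0 at y ∈ {8}; g ≡ 0 at y ∈ {3}; common: ∅.
  x = 6: f ≡ 0 at y ∈ {2}; g ≡ 0 at y ∈ {0}; common: ∅.
  x = 7: f ≡ 0 at y ∈ {7}; g ≡ 0 at y ∈ {8}; common: ∅.
  x = 8: f ≡ 0 at y ∈ {1}; g ≡ 0 at y ∈ {5}; common: ∅.
  x = 9: f ≡ 0 at y ∈ {6}; g ≡ 0 at y ∈ {2}; common: ∅.
  x = 10: f ≡ 0 at y ∈ {0}; g ≡ 0 at y ∈ {10}; common: ∅.
Collecting: common zeros = {(3, 9)}, so the count is 1.
Comparison with the Bézout bound: 1 ≤ 1 = deg(f)·deg(g), as expected for curves with no common component (the bound is attained).


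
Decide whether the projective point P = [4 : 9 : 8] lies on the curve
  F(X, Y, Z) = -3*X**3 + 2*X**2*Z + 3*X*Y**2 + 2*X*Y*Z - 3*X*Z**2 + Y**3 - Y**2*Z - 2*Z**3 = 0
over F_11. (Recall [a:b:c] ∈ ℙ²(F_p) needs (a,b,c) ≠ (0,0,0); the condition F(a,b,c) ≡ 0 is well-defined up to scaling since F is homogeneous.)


F(4,9,8) ≡ 0 (mod 11); P is on the curve.

Evaluate F(4, 9, 8) term-by-term (mod 11).
  -3*X**3 ↦ -3·64·1·1 = -192
  2*X**2*Z ↦ 2·16·1·8 = 256
  3*X*Y**2 ↦ 3·4·81·1 = 972
  2*X*Y*Z ↦ 2·4·9·8 = 576
  -3*X*Z**2 ↦ -3·4·1·64 = -768
  Y**3 ↦ 1·1·729·1 = 729
  -Y**2*Z ↦ -1·1·81·8 = -648
  -2*Z**3 ↦ -2·1·1·512 = -1024
Sum: F(4, 9, 8) = (-192) + (256) + (972) + (576) + (-768) + (729) + (-648) + (-1024) = -99.
Reducing mod 11: -99 ≡ 0 (mod 11).
Since F(a, b, c) ≡ 0 (mod 11), P lies on the curve.


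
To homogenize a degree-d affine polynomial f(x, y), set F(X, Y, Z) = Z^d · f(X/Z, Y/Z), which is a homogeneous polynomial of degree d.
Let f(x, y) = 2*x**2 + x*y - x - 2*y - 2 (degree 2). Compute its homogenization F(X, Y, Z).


F(X, Y, Z) = 2*X**2 + X*Y - X*Z - 2*Y*Z - 2*Z**2

deg(f) = 2.
Substitute x = X/Z, y = Y/Z into f, then multiply by Z^2.
  monomial 2·x^2·y^0 ↦ 2·X^2·Y^0·Z^0.
  monomial 1·x^1·y^1 ↦ 1·X^1·Y^1·Z^0.
  monomial -1·x^1·y^0 ↦ -1·X^1·Y^0·Z^1.
  monomial -2·x^0·y^1 ↦ -2·X^0·Y^1·Z^1.
  monomial -2·x^0·y^0 ↦ -2·X^0·Y^0·Z^2.
Collecting: F(X, Y, Z) = 2*X**2 + X*Y - X*Z - 2*Y*Z - 2*Z**2.


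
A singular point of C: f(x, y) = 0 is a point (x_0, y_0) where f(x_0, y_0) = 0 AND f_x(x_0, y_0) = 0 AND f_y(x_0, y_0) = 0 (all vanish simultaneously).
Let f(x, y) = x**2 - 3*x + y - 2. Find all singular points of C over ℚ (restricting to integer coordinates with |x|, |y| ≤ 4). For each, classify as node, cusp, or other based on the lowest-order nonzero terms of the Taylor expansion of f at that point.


No singular points in the scanned grid; C is smooth there.

Compute partial derivatives:
  f_x = 2*x - 3.
  f_y = 1.
f_y = 1 is a nonzero constant, so f_y never vanishes: no point (x, y) can satisfy f = f_x = f_y = 0. In particular no (x, y) ∈ {−4, ..., 4}² is singular; the curve is smooth.


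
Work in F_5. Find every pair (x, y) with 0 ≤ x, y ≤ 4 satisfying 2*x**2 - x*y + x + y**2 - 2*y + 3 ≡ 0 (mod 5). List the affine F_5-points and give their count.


Affine F_5-points: {(1, 4), (2, 1), (2, 3), (3, 1), (3, 4), (4, 3)}; count = 6.

For each of the 25 pairs (x, y) ∈ F_5², evaluate f(x, y) mod 5. Record the zeros.
  x = 0: [0↦3, 1↦2, 2↦3, 3↦1, 4↦1]  zeros at y ∈ ∅
  x = 1: [0↦1, 1↦4, 2↦4, 3↦1, 4↦0]  zeros at y ∈ {4}
  x = 2: [0↦3, 1↦0, 2↦4, 3↦0, 4↦3]  zeros at y ∈ {1, 3}
  x = 3: [0↦4, 1↦0, 2↦3, 3↦3, 4↦0]  zeros at y ∈ {1, 4}
  x = 4: [0↦4, 1↦4, 2↦1, 3↦0, 4↦1]  zeros at y ∈ {3}
Collecting zeros: affine points = {(1, 4), (2, 1), (2, 3), (3, 1), (3, 4), (4, 3)}.
Total count |C(F_5)_aff| = 6.


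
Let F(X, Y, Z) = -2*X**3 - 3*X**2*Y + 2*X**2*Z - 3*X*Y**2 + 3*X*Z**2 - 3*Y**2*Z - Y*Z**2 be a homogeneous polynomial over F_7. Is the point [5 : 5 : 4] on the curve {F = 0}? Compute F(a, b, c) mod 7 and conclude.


F(5,5,4) ≡ 5 (mod 7); P is NOT on the curve.

Evaluate F(5, 5, 4) term-by-term (mod 7).
  -2*X**3 ↦ -2·125·1·1 = -250
  -3*X**2*Y ↦ -3·25·5·1 = -375
  2*X**2*Z ↦ 2·25·1·4 = 200
  -3*X*Y**2 ↦ -3·5·25·1 = -375
  3*X*Z**2 ↦ 3·5·1·16 = 240
  -3*Y**2*Z ↦ -3·1·25·4 = -300
  -Y*Z**2 ↦ -1·1·5·16 = -80
Sum: F(5, 5, 4) = (-250) + (-375) + (200) + (-375) + (240) + (-300) + (-80) = -940.
Reducing mod 7: -940 ≡ 5 (mod 7).
Since F(a, b, c) ≡ 5 ≠ 0 (mod 7), P does NOT lie on the curve.


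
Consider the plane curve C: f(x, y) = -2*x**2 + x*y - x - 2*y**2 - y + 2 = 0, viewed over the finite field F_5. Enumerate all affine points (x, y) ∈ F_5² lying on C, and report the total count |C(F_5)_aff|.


Affine F_5-points: ∅; count = 0.

For each of the 25 pairs (x, y) ∈ F_5², evaluate f(x, y) mod 5. Record the zeros.
  x = 0: [0↦2, 1↦4, 2↦2, 3↦1, 4↦1]  zeros at y ∈ ∅
  x = 1: [0↦4, 1↦2, 2↦1, 3↦1, 4↦2]  zeros at y ∈ ∅
  x = 2: [0↦2, 1↦1, 2↦1, 3↦2, 4↦4]  zeros at y ∈ ∅
  x = 3: [0↦1, 1↦1, 2↦2, 3↦4, 4↦2]  zeros at y ∈ ∅
  x = 4: [0↦1, 1↦2, 2↦4, 3↦2, 4↦1]  zeros at y ∈ ∅
Collecting zeros: affine points = ∅.
Total count |C(F_5)_aff| = 0.


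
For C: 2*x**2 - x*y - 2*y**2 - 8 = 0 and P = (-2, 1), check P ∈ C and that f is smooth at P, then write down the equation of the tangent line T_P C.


Tangent line at P: -9*x - 2*y - 16 = 0.

Step 1: f(-2, 1) = 0, so P lies on C.
Step 2: partial derivatives
  f_x(x, y) = 4*x - y, f_y(x, y) = -x - 4*y.
  f_x(P) = -9, f_y(P) = -2 (gradient nonzero, so P is smooth).
Step 3: tangent line at P: -9·(x − -2) + -2·(y − 1) = 0.
Expanding: -9*x - 2*y - 16 = 0.


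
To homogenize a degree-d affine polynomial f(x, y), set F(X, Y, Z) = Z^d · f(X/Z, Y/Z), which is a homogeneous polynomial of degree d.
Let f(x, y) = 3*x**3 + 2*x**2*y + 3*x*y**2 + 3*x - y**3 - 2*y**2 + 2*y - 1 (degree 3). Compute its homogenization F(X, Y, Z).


F(X, Y, Z) = 3*X**3 + 2*X**2*Y + 3*X*Y**2 + 3*X*Z**2 - Y**3 - 2*Y**2*Z + 2*Y*Z**2 - Z**3

deg(f) = 3.
Substitute x = X/Z, y = Y/Z into f, then multiply by Z^3.
  monomial 3·x^3·y^0 ↦ 3·X^3·Y^0·Z^0.
  monomial 2·x^2·y^1 ↦ 2·X^2·Y^1·Z^0.
  monomial 3·x^1·y^2 ↦ 3·X^1·Y^2·Z^0.
  monomial 3·x^1·y^0 ↦ 3·X^1·Y^0·Z^2.
  monomial -1·x^0·y^3 ↦ -1·X^0·Y^3·Z^0.
  monomial -2·x^0·y^2 ↦ -2·X^0·Y^2·Z^1.
  monomial 2·x^0·y^1 ↦ 2·X^0·Y^1·Z^2.
  monomial -1·x^0·y^0 ↦ -1·X^0·Y^0·Z^3.
Collecting: F(X, Y, Z) = 3*X**3 + 2*X**2*Y + 3*X*Y**2 + 3*X*Z**2 - Y**3 - 2*Y**2*Z + 2*Y*Z**2 - Z**3.


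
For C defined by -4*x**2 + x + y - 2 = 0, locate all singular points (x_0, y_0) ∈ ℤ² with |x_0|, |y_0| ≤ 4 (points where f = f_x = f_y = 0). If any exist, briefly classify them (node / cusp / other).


No singular points in the scanned grid; C is smooth there.

Compute partial derivatives:
  f_x = 1 - 8*x.
  f_y = 1.
f_y = 1 is a nonzero constant, so f_y never vanishes: no point (x, y) can satisfy f = f_x = f_y = 0. In particular no (x, y) ∈ {−4, ..., 4}² is singular; the curve is smooth.


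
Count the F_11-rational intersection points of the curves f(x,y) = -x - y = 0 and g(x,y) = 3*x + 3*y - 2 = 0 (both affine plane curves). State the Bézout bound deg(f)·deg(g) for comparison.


Common zeros: ∅; count = 0; Bézout bound = 1.

deg(f) = 1, deg(g) = 1, so Bézout bound = 1.
Scan x ∈ F_11. For each x, list the y ∈ F_11 with f(x, y) ≡ 0 and those with g(x, y) ≡ 0 (mod 11); the common zeros in that column are the intersection.
  x = 0: f ≡ 0 at y ∈ {0}; g ≡ 0 at y ∈ {8}; common: ∅.
  x = 1: f ≡ 0 at y ∈ {10}; g ≡ 0 at y ∈ {7}; common: ∅.
  x = 2: f ≡ 0 at y ∈ {9}; g ≡ 0 at y ∈ {6}; common: ∅.
  x = 3: f ≡ 0 at y ∈ {8}; g ≡ 0 at y ∈ {5}; common: ∅.
  x = 4: f ≡ 0 at y ∈ {7}; g ≡ 0 at y ∈ {4}; common: ∅.
  x = 5: f ≡ 0 at y ∈ {6}; g ≡ 0 at y ∈ {3}; common: ∅.
  x = 6: f ≡ 0 at y ∈ {5}; g ≡ 0 at y ∈ {2}; common: ∅.
  x = 7: f ≡ 0 at y ∈ {4}; g ≡ 0 at y ∈ {1}; common: ∅.
  x = 8: f ≡ 0 at y ∈ {3}; g ≡ 0 at y ∈ {0}; common: ∅.
  x = 9: f ≡ 0 at y ∈ {2}; g ≡ 0 at y ∈ {10}; common: ∅.
  x = 10: f ≡ 0 at y ∈ {1}; g ≡ 0 at y ∈ {9}; common: ∅.
Collecting: common zeros = ∅, so the count is 0.
Comparison with the Bézout bound: 0 ≤ 1 = deg(f)·deg(g), as expected for curves with no common component (the affine F_11-count falls short of the bound because intersections may lie at infinity, over extension fields, or carry multiplicity).


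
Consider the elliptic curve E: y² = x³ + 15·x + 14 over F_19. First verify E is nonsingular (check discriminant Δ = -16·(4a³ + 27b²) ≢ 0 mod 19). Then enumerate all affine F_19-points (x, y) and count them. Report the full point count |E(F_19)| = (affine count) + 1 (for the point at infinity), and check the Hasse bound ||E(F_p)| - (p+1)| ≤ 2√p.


Affine points = {(1, 7), (1, 12), (4, 9), (4, 10), (5, 9), (5, 10), (6, 4), (6, 15), (7, 5), (7, 14), (8, 0), (9, 2), (9, 17), (10, 9), (10, 10), (11, 3), (11, 16), (14, 2), (14, 17), (15, 2), (15, 17), (18, 6), (18, 13)}; affine count = 23; |E(F_19)| = 24.

Discriminant check: Δ ∝ 4a³ + 27b² = 4·15³ + 27·14² = 4·3375 + 27·196 ≡ 1 (mod 19). Nonzero ⇒ E is nonsingular.
For each x ∈ F_19, compute rhs = x³ + 15·x + 14 mod 19, then count y ∈ F_19 with y² ≡ rhs.
  x = 0: rhs = 14, matching y values: none (0 points).
  x = 1: rhs = 11, matching y values: 7, 12 (2 points).
  x = 2: rhs = 14, matching y values: none (0 points).
  x = 3: rhs = 10, matching y values: none (0 points).
  x = 4: rhs = 5, matching y values: 9, 10 (2 points).
  x = 5: rhs = 5, matching y values: 9, 10 (2 points).
  x = 6: rhs = 16, matching y values: 4, 15 (2 points).
  x = 7: rhs = 6, matching y values: 5, 14 (2 points).
  x = 8: rhs = 0, matching y values: 0 (1 points).
  x = 9: rhs = 4, matching y values: 2, 17 (2 points).
  x = 10: rhs = 5, matching y values: 9, 10 (2 points).
  x = 11: rhs = 9, matching y values: 3, 16 (2 points).
  x = 12: rhs = 3, matching y values: none (0 points).
  x = 13: rhs = 12, matching y values: none (0 points).
  x = 14: rhs = 4, matching y values: 2, 17 (2 points).
  x = 15: rhs = 4, matching y values: 2, 17 (2 points).
  x = 16: rhs = 18, matching y values: none (0 points).
  x = 17: rhs = 14, matching y values: none (0 points).
  x = 18: rhs = 17, matching y values: 6, 13 (2 points).
Total affine count: 23.
Full point count |E(F_19)| = 23 + 1 = 24.
Hasse bound: |24 − (19+1)| = |4| = 4 ≤ 2√19 ≈ 8.7178 ✓.


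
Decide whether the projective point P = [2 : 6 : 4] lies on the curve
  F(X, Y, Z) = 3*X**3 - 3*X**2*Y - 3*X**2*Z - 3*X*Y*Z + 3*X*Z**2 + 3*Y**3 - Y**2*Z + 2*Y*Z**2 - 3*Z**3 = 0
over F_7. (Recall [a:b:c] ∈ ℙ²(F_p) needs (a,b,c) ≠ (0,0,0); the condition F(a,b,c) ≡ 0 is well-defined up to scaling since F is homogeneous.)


F(2,6,4) ≡ 3 (mod 7); P is NOT on the curve.

Evaluate F(2, 6, 4) term-by-term (mod 7).
  3*X**3 ↦ 3·8·1·1 = 24
  -3*X**2*Y ↦ -3·4·6·1 = -72
  -3*X**2*Z ↦ -3·4·1·4 = -48
  -3*X*Y*Z ↦ -3·2·6·4 = -144
  3*X*Z**2 ↦ 3·2·1·16 = 96
  3*Y**3 ↦ 3·1·216·1 = 648
  -Y**2*Z ↦ -1·1·36·4 = -144
  2*Y*Z**2 ↦ 2·1·6·16 = 192
  -3*Z**3 ↦ -3·1·1·64 = -192
Sum: F(2, 6, 4) = (24) + (-72) + (-48) + (-144) + (96) + (648) + (-144) + (192) + (-192) = 360.
Reducing mod 7: 360 ≡ 3 (mod 7).
Since F(a, b, c) ≡ 3 ≠ 0 (mod 7), P does NOT lie on the curve.


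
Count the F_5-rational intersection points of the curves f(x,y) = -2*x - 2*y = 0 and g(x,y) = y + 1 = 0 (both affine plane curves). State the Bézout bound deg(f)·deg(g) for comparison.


Common zeros: {(1, 4)}; count = 1; Bézout bound = 1.

deg(f) = 1, deg(g) = 1, so Bézout bound = 1.
Scan x ∈ F_5. For each x, list the y ∈ F_5 with f(x, y) ≡ 0 and those with g(x, y) ≡ 0 (mod 5); the common zeros in that column are the intersection.
  x = 0: f ≡ 0 at y ∈ {0}; g ≡ 0 at y ∈ {4}; common: ∅.
  x = 1: f ≡ 0 at y ∈ {4}; g ≡ 0 at y ∈ {4}; common: {4}.
  x = 2: f ≡ 0 at y ∈ {3}; g ≡ 0 at y ∈ {4}; common: ∅.
  x = 3: f ≡ 0 at y ∈ {2}; g ≡ 0 at y ∈ {4}; common: ∅.
  x = 4: f ≡ 0 at y ∈ {1}; g ≡ 0 at y ∈ {4}; common: ∅.
Collecting: common zeros = {(1, 4)}, so the count is 1.
Comparison with the Bézout bound: 1 ≤ 1 = deg(f)·deg(g), as expected for curves with no common component (the bound is attained).


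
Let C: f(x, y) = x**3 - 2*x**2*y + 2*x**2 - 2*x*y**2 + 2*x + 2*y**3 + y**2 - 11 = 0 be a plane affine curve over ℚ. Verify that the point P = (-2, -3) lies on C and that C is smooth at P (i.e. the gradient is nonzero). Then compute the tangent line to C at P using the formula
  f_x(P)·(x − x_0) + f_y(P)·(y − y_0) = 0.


Tangent line at P: -36*x + 16*y - 24 = 0.

Step 1: f(-2, -3) = 0, so P lies on C.
Step 2: partial derivatives
  f_x(x, y) = 3*x**2 - 4*x*y + 4*x - 2*y**2 + 2, f_y(x, y) = -2*x**2 - 4*x*y + 6*y**2 + 2*y.
  f_x(P) = -36, f_y(P) = 16 (gradient nonzero, so P is smooth).
Step 3: tangent line at P: -36·(x − -2) + 16·(y − -3) = 0.
Expanding: -36*x + 16*y - 24 = 0.


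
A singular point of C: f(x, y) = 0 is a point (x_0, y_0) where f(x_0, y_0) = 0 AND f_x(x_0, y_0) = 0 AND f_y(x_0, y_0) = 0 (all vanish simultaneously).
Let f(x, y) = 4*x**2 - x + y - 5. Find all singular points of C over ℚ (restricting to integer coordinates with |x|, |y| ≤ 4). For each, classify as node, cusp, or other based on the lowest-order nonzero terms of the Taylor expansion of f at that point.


No singular points in the scanned grid; C is smooth there.

Compute partial derivatives:
  f_x = 8*x - 1.
  f_y = 1.
f_y = 1 is a nonzero constant, so f_y never vanishes: no point (x, y) can satisfy f = f_x = f_y = 0. In particular no (x, y) ∈ {−4, ..., 4}² is singular; the curve is smooth.


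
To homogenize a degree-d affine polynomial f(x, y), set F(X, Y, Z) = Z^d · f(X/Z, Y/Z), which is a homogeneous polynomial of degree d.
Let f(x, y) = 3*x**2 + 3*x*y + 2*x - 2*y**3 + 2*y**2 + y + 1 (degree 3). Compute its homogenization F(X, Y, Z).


F(X, Y, Z) = 3*X**2*Z + 3*X*Y*Z + 2*X*Z**2 - 2*Y**3 + 2*Y**2*Z + Y*Z**2 + Z**3

deg(f) = 3.
Substitute x = X/Z, y = Y/Z into f, then multiply by Z^3.
  monomial 3·x^2·y^0 ↦ 3·X^2·Y^0·Z^1.
  monomial 3·x^1·y^1 ↦ 3·X^1·Y^1·Z^1.
  monomial 2·x^1·y^0 ↦ 2·X^1·Y^0·Z^2.
  monomial -2·x^0·y^3 ↦ -2·X^0·Y^3·Z^0.
  monomial 2·x^0·y^2 ↦ 2·X^0·Y^2·Z^1.
  monomial 1·x^0·y^1 ↦ 1·X^0·Y^1·Z^2.
  monomial 1·x^0·y^0 ↦ 1·X^0·Y^0·Z^3.
Collecting: F(X, Y, Z) = 3*X**2*Z + 3*X*Y*Z + 2*X*Z**2 - 2*Y**3 + 2*Y**2*Z + Y*Z**2 + Z**3.


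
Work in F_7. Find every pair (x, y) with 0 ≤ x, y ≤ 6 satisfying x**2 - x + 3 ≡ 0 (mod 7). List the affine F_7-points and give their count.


Affine F_7-points: ∅; count = 0.

For each of the 49 pairs (x, y) ∈ F_7², evaluate f(x, y) mod 7. Record the zeros.
  x = 0: [0↦3, 1↦3, 2↦3, 3↦3, 4↦3, 5↦3, 6↦3]  zeros at y ∈ ∅
  x = 1: [0↦3, 1↦3, 2↦3, 3↦3, 4↦3, 5↦3, 6↦3]  zeros at y ∈ ∅
  x = 2: [0↦5, 1↦5, 2↦5, 3↦5, 4↦5, 5↦5, 6↦5]  zeros at y ∈ ∅
  x = 3: [0↦2, 1↦2, 2↦2, 3↦2, 4↦2, 5↦2, 6↦2]  zeros at y ∈ ∅
  x = 4: [0↦1, 1↦1, 2↦1, 3↦1, 4↦1, 5↦1, 6↦1]  zeros at y ∈ ∅
  x = 5: [0↦2, 1↦2, 2↦2, 3↦2, 4↦2, 5↦2, 6↦2]  zeros at y ∈ ∅
  x = 6: [0↦5, 1↦5, 2↦5, 3↦5, 4↦5, 5↦5, 6↦5]  zeros at y ∈ ∅
Collecting zeros: affine points = ∅.
Total count |C(F_7)_aff| = 0.


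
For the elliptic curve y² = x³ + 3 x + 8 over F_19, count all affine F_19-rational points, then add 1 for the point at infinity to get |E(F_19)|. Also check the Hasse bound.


Affine points = {(3, 5), (3, 14), (7, 7), (7, 12), (9, 2), (9, 17), (11, 2), (11, 17), (12, 9), (12, 10), (14, 1), (14, 18), (18, 2), (18, 17)}; affine count = 14; |E(F_19)| = 15.

Discriminant check: Δ ∝ 4a³ + 27b² = 4·3³ + 27·8² = 4·27 + 27·64 ≡ 12 (mod 19). Nonzero ⇒ E is nonsingular.
For each x ∈ F_19, compute rhs = x³ + 3·x + 8 mod 19, then count y ∈ F_19 with y² ≡ rhs.
  x = 0: rhs = 8, matching y values: none (0 points).
  x = 1: rhs = 12, matching y values: none (0 points).
  x = 2: rhs = 3, matching y values: none (0 points).
  x = 3: rhs = 6, matching y values: 5, 14 (2 points).
  x = 4: rhs = 8, matching y values: none (0 points).
  x = 5: rhs = 15, matching y values: none (0 points).
  x = 6: rhs = 14, matching y values: none (0 points).
  x = 7: rhs = 11, matching y values: 7, 12 (2 points).
  x = 8: rhs = 12, matching y values: none (0 points).
  x = 9: rhs = 4, matching y values: 2, 17 (2 points).
  x = 10: rhs = 12, matching y values: none (0 points).
  x = 11: rhs = 4, matching y values: 2, 17 (2 points).
  x = 12: rhs = 5, matching y values: 9, 10 (2 points).
  x = 13: rhs = 2, matching y values: none (0 points).
  x = 14: rhs = 1, matching y values: 1, 18 (2 points).
  x = 15: rhs = 8, matching y values: none (0 points).
  x = 16: rhs = 10, matching y values: none (0 points).
  x = 17: rhs = 13, matching y values: none (0 points).
  x = 18: rhs = 4, matching y values: 2, 17 (2 points).
Total affine count: 14.
Full point count |E(F_19)| = 14 + 1 = 15.
Hasse bound: |15 − (19+1)| = |-5| = 5 ≤ 2√19 ≈ 8.7178 ✓.


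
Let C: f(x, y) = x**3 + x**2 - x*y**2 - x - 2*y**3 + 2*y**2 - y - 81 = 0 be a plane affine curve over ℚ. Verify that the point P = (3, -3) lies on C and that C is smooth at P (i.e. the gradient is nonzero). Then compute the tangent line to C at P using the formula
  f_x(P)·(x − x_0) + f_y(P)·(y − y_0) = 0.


Tangent line at P: 23*x - 49*y - 216 = 0.

Step 1: f(3, -3) = 0, so P lies on C.
Step 2: partial derivatives
  f_x(x, y) = 3*x**2 + 2*x - y**2 - 1, f_y(x, y) = -2*x*y - 6*y**2 + 4*y - 1.
  f_x(P) = 23, f_y(P) = -49 (gradient nonzero, so P is smooth).
Step 3: tangent line at P: 23·(x − 3) + -49·(y − -3) = 0.
Expanding: 23*x - 49*y - 216 = 0.


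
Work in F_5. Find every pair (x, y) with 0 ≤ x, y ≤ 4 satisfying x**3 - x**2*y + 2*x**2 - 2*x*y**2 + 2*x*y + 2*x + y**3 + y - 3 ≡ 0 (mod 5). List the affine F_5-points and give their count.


Affine F_5-points: {(0, 4), (2, 1), (3, 3), (4, 3)}; count = 4.

For each of the 25 pairs (x, y) ∈ F_5², evaluate f(x, y) mod 5. Record the zeros.
  x = 0: [0↦2, 1↦4, 2↦2, 3↦2, 4↦0]  zeros at y ∈ {4}
  x = 1: [0↦2, 1↦3, 2↦1, 3↦2, 4↦2]  zeros at y ∈ ∅
  x = 2: [0↦2, 1↦0, 2↦1, 3↦1, 4↦1]  zeros at y ∈ {1}
  x = 3: [0↦3, 1↦1, 2↦3, 3↦0, 4↦3]  zeros at y ∈ {3}
  x = 4: [0↦1, 1↦2, 2↦3, 3↦0, 4↦4]  zeros at y ∈ {3}
Collecting zeros: affine points = {(0, 4), (2, 1), (3, 3), (4, 3)}.
Total count |C(F_5)_aff| = 4.


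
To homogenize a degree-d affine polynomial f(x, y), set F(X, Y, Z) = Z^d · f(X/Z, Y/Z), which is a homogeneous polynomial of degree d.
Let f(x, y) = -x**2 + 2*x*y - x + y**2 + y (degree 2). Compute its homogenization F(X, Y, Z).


F(X, Y, Z) = -X**2 + 2*X*Y - X*Z + Y**2 + Y*Z

deg(f) = 2.
Substitute x = X/Z, y = Y/Z into f, then multiply by Z^2.
  monomial -1·x^2·y^0 ↦ -1·X^2·Y^0·Z^0.
  monomial 2·x^1·y^1 ↦ 2·X^1·Y^1·Z^0.
  monomial -1·x^1·y^0 ↦ -1·X^1·Y^0·Z^1.
  monomial 1·x^0·y^2 ↦ 1·X^0·Y^2·Z^0.
  monomial 1·x^0·y^1 ↦ 1·X^0·Y^1·Z^1.
Collecting: F(X, Y, Z) = -X**2 + 2*X*Y - X*Z + Y**2 + Y*Z.


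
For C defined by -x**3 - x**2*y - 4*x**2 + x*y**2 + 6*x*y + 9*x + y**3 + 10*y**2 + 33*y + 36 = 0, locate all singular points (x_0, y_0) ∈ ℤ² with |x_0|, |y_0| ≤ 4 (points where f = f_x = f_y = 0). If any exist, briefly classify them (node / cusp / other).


Singular points: {(0, -3)}; classification: node.

Compute partial derivatives:
  f_x = -3*x**2 - 2*x*y - 8*x + y**2 + 6*y + 9.
  f_y = -x**2 + 2*x*y + 6*x + 3*y**2 + 20*y + 33.
Scan x_0 ∈ {−4, ..., 4}. For each x_0, f_y(x_0, y) is a polynomial in y; find its integer roots y ∈ {−4, ..., 4}, then test f_x and f at those candidates.
  x = -4: f_y(-4, y) = 3*y**2 + 12*y - 7; no integer root y with |y| ≤ 4.
  x = -3: f_y(-3, y) = 3*y**2 + 14*y + 6; no integer root y with |y| ≤ 4.
  x = -2: f_y(-2, y) = 3*y**2 + 16*y + 17; no integer root y with |y| ≤ 4.
  x = -1: f_y(-1, y) = 3*y**2 + 18*y + 26; no integer root y with |y| ≤ 4.
  x = 0: f_y(0, y) = 3*y**2 + 20*y + 33; vanishes at y ∈ {-3}. (0, -3): f_x = 0, f = 0 — SINGULAR.
  x = 1: f_y(1, y) = 3*y**2 + 22*y + 38; no integer root y with |y| ≤ 4.
  x = 2: f_y(2, y) = 3*y**2 + 24*y + 41; no integer root y with |y| ≤ 4.
  x = 3: f_y(3, y) = 3*y**2 + 26*y + 42; no integer root y with |y| ≤ 4.
  x = 4: f_y(4, y) = 3*y**2 + 28*y + 41; no integer root y with |y| ≤ 4.
Only singular point on the grid: (0, -3).
Classify: substitute x = 0 + u, y = -3 + v and expand: f = -u**3 - u**2*v - u**2 + u*v**2 + v**3 + v**2.
No constant or linear terms (consistent with a singular point). Quadratic part: -u**2 + v**2. Cubic part: -u**3 - u**2*v + u*v**2 + v**3.
The quadratic part v**2 - u**2 = (v − u)(v + u) splits into two distinct linear factors, so there are two distinct tangent lines y − -3 = ±(x − 0) — this is a node (ordinary double point).
Classification: node.


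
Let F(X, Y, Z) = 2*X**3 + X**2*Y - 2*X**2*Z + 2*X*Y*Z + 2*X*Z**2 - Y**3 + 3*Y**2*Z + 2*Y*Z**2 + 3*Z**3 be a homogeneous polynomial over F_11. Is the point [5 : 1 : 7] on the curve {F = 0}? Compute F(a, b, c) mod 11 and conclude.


F(5,1,7) ≡ 4 (mod 11); P is NOT on the curve.

Evaluate F(5, 1, 7) term-by-term (mod 11).
  2*X**3 ↦ 2·125·1·1 = 250
  X**2*Y ↦ 1·25·1·1 = 25
  -2*X**2*Z ↦ -2·25·1·7 = -350
  2*X*Y*Z ↦ 2·5·1·7 = 70
  2*X*Z**2 ↦ 2·5·1·49 = 490
  -Y**3 ↦ -1·1·1·1 = -1
  3*Y**2*Z ↦ 3·1·1·7 = 21
  2*Y*Z**2 ↦ 2·1·1·49 = 98
  3*Z**3 ↦ 3·1·1·343 = 1029
Sum: F(5, 1, 7) = (250) + (25) + (-350) + (70) + (490) + (-1) + (21) + (98) + (1029) = 1632.
Reducing mod 11: 1632 ≡ 4 (mod 11).
Since F(a, b, c) ≡ 4 ≠ 0 (mod 11), P does NOT lie on the curve.


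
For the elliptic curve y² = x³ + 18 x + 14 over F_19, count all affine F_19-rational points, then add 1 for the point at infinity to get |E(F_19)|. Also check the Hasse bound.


Affine points = {(2, 1), (2, 18), (3, 0), (4, 6), (4, 13), (5, 1), (5, 18), (8, 9), (8, 10), (10, 4), (10, 15), (11, 2), (11, 17), (12, 1), (12, 18), (15, 7), (15, 12), (16, 3), (16, 16)}; affine count = 19; |E(F_19)| = 20.

Discriminant check: Δ ∝ 4a³ + 27b² = 4·18³ + 27·14² = 4·5832 + 27·196 ≡ 6 (mod 19). Nonzero ⇒ E is nonsingular.
For each x ∈ F_19, compute rhs = x³ + 18·x + 14 mod 19, then count y ∈ F_19 with y² ≡ rhs.
  x = 0: rhs = 14, matching y values: none (0 points).
  x = 1: rhs = 14, matching y values: none (0 points).
  x = 2: rhs = 1, matching y values: 1, 18 (2 points).
  x = 3: rhs = 0, matching y values: 0 (1 points).
  x = 4: rhs = 17, matching y values: 6, 13 (2 points).
  x = 5: rhs = 1, matching y values: 1, 18 (2 points).
  x = 6: rhs = 15, matching y values: none (0 points).
  x = 7: rhs = 8, matching y values: none (0 points).
  x = 8: rhs = 5, matching y values: 9, 10 (2 points).
  x = 9: rhs = 12, matching y values: none (0 points).
  x = 10: rhs = 16, matching y values: 4, 15 (2 points).
  x = 11: rhs = 4, matching y values: 2, 17 (2 points).
  x = 12: rhs = 1, matching y values: 1, 18 (2 points).
  x = 13: rhs = 13, matching y values: none (0 points).
  x = 14: rhs = 8, matching y values: none (0 points).
  x = 15: rhs = 11, matching y values: 7, 12 (2 points).
  x = 16: rhs = 9, matching y values: 3, 16 (2 points).
  x = 17: rhs = 8, matching y values: none (0 points).
  x = 18: rhs = 14, matching y values: none (0 points).
Total affine count: 19.
Full point count |E(F_19)| = 19 + 1 = 20.
Hasse bound: |20 − (19+1)| = |0| = 0 ≤ 2√19 ≈ 8.7178 ✓.


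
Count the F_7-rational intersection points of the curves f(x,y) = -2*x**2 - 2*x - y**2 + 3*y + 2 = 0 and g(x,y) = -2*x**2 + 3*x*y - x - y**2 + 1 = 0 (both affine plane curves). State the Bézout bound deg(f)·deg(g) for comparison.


Common zeros: {(1, 1), (1, 2), (5, 2)}; count = 3; Bézout bound = 4.

deg(f) = 2, deg(g) = 2, so Bézout bound = 4.
Scan x ∈ F_7. For each x, list the y ∈ F_7 with f(x, y) ≡ 0 and those with g(x, y) ≡ 0 (mod 7); the common zeros in that column are the intersection.
  x = 0: f ≡ 0 at y ∈ ∅; g ≡ 0 at y ∈ {1, 6}; common: ∅.
  x = 1: f ≡ 0 at y ∈ {1, 2}; g ≡ 0 at y ∈ {1, 2}; common: {1, 2}.
  x = 2: f ≡ 0 at y ∈ {4, 6}; g ≡ 0 at y ∈ {3}; common: ∅.
  x = 3: f ≡ 0 at y ∈ ∅; g ≡ 0 at y ∈ {4, 5}; common: ∅.
  x = 4: f ≡ 0 at y ∈ {4, 6}; g ≡ 0 at y ∈ {0, 5}; common: ∅.
  x = 5: f ≡ 0 at y ∈ {1, 2}; g ≡ 0 at y ∈ {2, 6}; common: {2}.
  x = 6: f ≡ 0 at y ∈ ∅; g ≡ 0 at y ∈ {0, 4}; common: ∅.
Collecting: common zeros = {(1, 1), (1, 2), (5, 2)}, so the count is 3.
Comparison with the Bézout bound: 3 ≤ 4 = deg(f)·deg(g), as expected for curves with no common component (the affine F_7-count falls short of the bound because intersections may lie at infinity, over extension fields, or carry multiplicity).


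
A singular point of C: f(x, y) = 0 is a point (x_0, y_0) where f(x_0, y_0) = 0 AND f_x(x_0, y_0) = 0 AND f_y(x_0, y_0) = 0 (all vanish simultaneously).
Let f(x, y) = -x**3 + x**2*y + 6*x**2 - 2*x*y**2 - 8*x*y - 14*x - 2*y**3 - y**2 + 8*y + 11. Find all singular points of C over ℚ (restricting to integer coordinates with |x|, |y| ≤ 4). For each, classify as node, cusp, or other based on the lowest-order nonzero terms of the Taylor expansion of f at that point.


Singular points: {(2, -1)}; classification: node.

Compute partial derivatives:
  f_x = -3*x**2 + 2*x*y + 12*x - 2*y**2 - 8*y - 14.
  f_y = x**2 - 4*x*y - 8*x - 6*y**2 - 2*y + 8.
Scan x_0 ∈ {−4, ..., 4}. For each x_0, f_y(x_0, y) is a polynomial in y; find its integer roots y ∈ {−4, ..., 4}, then test f_x and f at those candidates.
  x = -4: f_y(-4, y) = -6*y**2 + 14*y + 56; no integer root y with |y| ≤ 4.
  x = -3: f_y(-3, y) = -6*y**2 + 10*y + 41; no integer root y with |y| ≤ 4.
  x = -2: f_y(-2, y) = -6*y**2 + 6*y + 28; no integer root y with |y| ≤ 4.
  x = -1: f_y(-1, y) = -6*y**2 + 2*y + 17; no integer root y with |y| ≤ 4.
  x = 0: f_y(0, y) = -6*y**2 - 2*y + 8; vanishes at y ∈ {1}. (0, 1): f_x = -24 ≠ 0.
  x = 1: f_y(1, y) = -6*y**2 - 6*y + 1; no integer root y with |y| ≤ 4.
  x = 2: f_y(2, y) = -6*y**2 - 10*y - 4; vanishes at y ∈ {-1}. (2, -1): f_x = 0, f = 0 — SINGULAR.
  x = 3: f_y(3, y) = -6*y**2 - 14*y - 7; no integer root y with |y| ≤ 4.
  x = 4: f_y(4, y) = -6*y**2 - 18*y - 8; no integer root y with |y| ≤ 4.
Only singular point on the grid: (2, -1).
Classify: substitute x = 2 + u, y = -1 + v and expand: f = -u**3 + u**2*v - u**2 - 2*u*v**2 - 2*v**3 + v**2.
No constant or linear terms (consistent with a singular point). Quadratic part: -u**2 + v**2. Cubic part: -u**3 + u**2*v - 2*u*v**2 - 2*v**3.
The quadratic part v**2 - u**2 = (v − u)(v + u) splits into two distinct linear factors, so there are two distinct tangent lines y − -1 = ±(x − 2) — this is a node (ordinary double point).
Classification: node.


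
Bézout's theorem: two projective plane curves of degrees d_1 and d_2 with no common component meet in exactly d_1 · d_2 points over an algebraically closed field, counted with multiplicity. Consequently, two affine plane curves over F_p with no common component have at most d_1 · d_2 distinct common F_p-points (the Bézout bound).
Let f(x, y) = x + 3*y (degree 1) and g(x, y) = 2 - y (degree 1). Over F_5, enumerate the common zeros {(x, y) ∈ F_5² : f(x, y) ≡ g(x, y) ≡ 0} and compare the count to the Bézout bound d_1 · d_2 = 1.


Common zeros: {(4, 2)}; count = 1; Bézout bound = 1.

deg(f) = 1, deg(g) = 1, so Bézout bound = 1.
Scan x ∈ F_5. For each x, list the y ∈ F_5 with f(x, y) ≡ 0 and those with g(x, y) ≡ 0 (mod 5); the common zeros in that column are the intersection.
  x = 0: f ≡ 0 at y ∈ {0}; g ≡ 0 at y ∈ {2}; common: ∅.
  x = 1: f ≡ 0 at y ∈ {3}; g ≡ 0 at y ∈ {2}; common: ∅.
  x = 2: f ≡ 0 at y ∈ {1}; g ≡ 0 at y ∈ {2}; common: ∅.
  x = 3: f ≡ 0 at y ∈ {4}; g ≡ 0 at y ∈ {2}; common: ∅.
  x = 4: f ≡ 0 at y ∈ {2}; g ≡ 0 at y ∈ {2}; common: {2}.
Collecting: common zeros = {(4, 2)}, so the count is 1.
Comparison with the Bézout bound: 1 ≤ 1 = deg(f)·deg(g), as expected for curves with no common component (the bound is attained).


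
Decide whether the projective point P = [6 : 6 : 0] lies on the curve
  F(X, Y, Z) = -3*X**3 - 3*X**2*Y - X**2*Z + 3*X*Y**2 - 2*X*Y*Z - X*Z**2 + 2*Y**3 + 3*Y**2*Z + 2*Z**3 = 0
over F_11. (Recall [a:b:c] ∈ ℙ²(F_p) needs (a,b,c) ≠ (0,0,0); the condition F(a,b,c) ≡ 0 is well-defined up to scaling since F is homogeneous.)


F(6,6,0) ≡ 4 (mod 11); P is NOT on the curve.

Evaluate F(6, 6, 0) term-by-term (mod 11).
  -3*X**3 ↦ -3·216·1·1 = -648
  -3*X**2*Y ↦ -3·36·6·1 = -648
  -X**2*Z ↦ -1·36·1·0 = 0
  3*X*Y**2 ↦ 3·6·36·1 = 648
  -2*X*Y*Z ↦ -2·6·6·0 = 0
  -X*Z**2 ↦ -1·6·1·0 = 0
  2*Y**3 ↦ 2·1·216·1 = 432
  3*Y**2*Z ↦ 3·1·36·0 = 0
  2*Z**3 ↦ 2·1·1·0 = 0
Sum: F(6, 6, 0) = (-648) + (-648) + (0) + (648) + (0) + (0) + (432) + (0) + (0) = -216.
Reducing mod 11: -216 ≡ 4 (mod 11).
Since F(a, b, c) ≡ 4 ≠ 0 (mod 11), P does NOT lie on the curve.


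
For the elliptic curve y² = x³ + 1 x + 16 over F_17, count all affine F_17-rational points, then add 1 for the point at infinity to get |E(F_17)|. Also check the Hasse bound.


Affine points = {(0, 4), (0, 13), (1, 1), (1, 16), (2, 3), (2, 14), (4, 4), (4, 13), (6, 0), (7, 3), (7, 14), (8, 3), (8, 14), (11, 7), (11, 10), (13, 4), (13, 13)}; affine count = 17; |E(F_17)| = 18.

Discriminant check: Δ ∝ 4a³ + 27b² = 4·1³ + 27·16² = 4·1 + 27·256 ≡ 14 (mod 17). Nonzero ⇒ E is nonsingular.
For each x ∈ F_17, compute rhs = x³ + 1·x + 16 mod 17, then count y ∈ F_17 with y² ≡ rhs.
  x = 0: rhs = 16, matching y values: 4, 13 (2 points).
  x = 1: rhs = 1, matching y values: 1, 16 (2 points).
  x = 2: rhs = 9, matching y values: 3, 14 (2 points).
  x = 3: rhs = 12, matching y values: none (0 points).
  x = 4: rhs = 16, matching y values: 4, 13 (2 points).
  x = 5: rhs = 10, matching y values: none (0 points).
  x = 6: rhs = 0, matching y values: 0 (1 points).
  x = 7: rhs = 9, matching y values: 3, 14 (2 points).
  x = 8: rhs = 9, matching y values: 3, 14 (2 points).
  x = 9: rhs = 6, matching y values: none (0 points).
  x = 10: rhs = 6, matching y values: none (0 points).
  x = 11: rhs = 15, matching y values: 7, 10 (2 points).
  x = 12: rhs = 5, matching y values: none (0 points).
  x = 13: rhs = 16, matching y values: 4, 13 (2 points).
  x = 14: rhs = 3, matching y values: none (0 points).
  x = 15: rhs = 6, matching y values: none (0 points).
  x = 16: rhs = 14, matching y values: none (0 points).
Total affine count: 17.
Full point count |E(F_17)| = 17 + 1 = 18.
Hasse bound: |18 − (17+1)| = |0| = 0 ≤ 2√17 ≈ 8.2462 ✓.


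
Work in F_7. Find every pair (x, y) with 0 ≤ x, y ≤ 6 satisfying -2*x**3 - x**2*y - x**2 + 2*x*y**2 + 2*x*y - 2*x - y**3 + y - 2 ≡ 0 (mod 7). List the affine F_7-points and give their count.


Affine F_7-points: {(1, 0), (2, 3), (3, 5), (4, 0), (4, 1), (5, 0), (5, 3)}; count = 7.

For each of the 49 pairs (x, y) ∈ F_7², evaluate f(x, y) mod 7. Record the zeros.
  x = 0: [0↦5, 1↦5, 2↦6, 3↦2, 4↦1, 5↦4, 6↦5]  zeros at y ∈ ∅
  x = 1: [0↦0, 1↦3, 2↦4, 3↦4, 4↦4, 5↦5, 6↦1]  zeros at y ∈ {0}
  x = 2: [0↦2, 1↦6, 2↦5, 3↦0, 4↦6, 5↦3, 6↦6]  zeros at y ∈ {3}
  x = 3: [0↦6, 1↦2, 2↦4, 3↦6, 4↦2, 5↦0, 6↦1]  zeros at y ∈ {5}
  x = 4: [0↦0, 1↦0, 2↦3, 3↦3, 4↦1, 5↦5, 6↦2]  zeros at y ∈ {0, 1}
  x = 5: [0↦0, 1↦2, 2↦4, 3↦0, 4↦5, 5↦6, 6↦4]  zeros at y ∈ {0, 3}
  x = 6: [0↦1, 1↦3, 2↦2, 3↦6, 4↦2, 5↦5, 6↦2]  zeros at y ∈ ∅
Collecting zeros: affine points = {(1, 0), (2, 3), (3, 5), (4, 0), (4, 1), (5, 0), (5, 3)}.
Total count |C(F_7)_aff| = 7.


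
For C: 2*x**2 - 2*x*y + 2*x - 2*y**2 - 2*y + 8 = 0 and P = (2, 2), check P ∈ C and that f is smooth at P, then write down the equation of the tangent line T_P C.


Tangent line at P: 6*x - 14*y + 16 = 0.

Step 1: f(2, 2) = 0, so P lies on C.
Step 2: partial derivatives
  f_x(x, y) = 4*x - 2*y + 2, f_y(x, y) = -2*x - 4*y - 2.
  f_x(P) = 6, f_y(P) = -14 (gradient nonzero, so P is smooth).
Step 3: tangent line at P: 6·(x − 2) + -14·(y − 2) = 0.
Expanding: 6*x - 14*y + 16 = 0.


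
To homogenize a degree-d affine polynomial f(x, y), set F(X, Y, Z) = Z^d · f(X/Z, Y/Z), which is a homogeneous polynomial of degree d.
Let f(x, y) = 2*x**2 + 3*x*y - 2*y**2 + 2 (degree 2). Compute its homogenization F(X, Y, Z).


F(X, Y, Z) = 2*X**2 + 3*X*Y - 2*Y**2 + 2*Z**2

deg(f) = 2.
Substitute x = X/Z, y = Y/Z into f, then multiply by Z^2.
  monomial 2·x^2·y^0 ↦ 2·X^2·Y^0·Z^0.
  monomial 3·x^1·y^1 ↦ 3·X^1·Y^1·Z^0.
  monomial -2·x^0·y^2 ↦ -2·X^0·Y^2·Z^0.
  monomial 2·x^0·y^0 ↦ 2·X^0·Y^0·Z^2.
Collecting: F(X, Y, Z) = 2*X**2 + 3*X*Y - 2*Y**2 + 2*Z**2.


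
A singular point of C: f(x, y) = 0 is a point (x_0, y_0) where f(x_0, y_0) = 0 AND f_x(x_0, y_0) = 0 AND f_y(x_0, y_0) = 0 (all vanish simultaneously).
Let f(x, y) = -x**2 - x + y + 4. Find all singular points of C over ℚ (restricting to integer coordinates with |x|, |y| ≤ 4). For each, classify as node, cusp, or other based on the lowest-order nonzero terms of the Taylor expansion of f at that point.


No singular points in the scanned grid; C is smooth there.

Compute partial derivatives:
  f_x = -2*x - 1.
  f_y = 1.
f_y = 1 is a nonzero constant, so f_y never vanishes: no point (x, y) can satisfy f = f_x = f_y = 0. In particular no (x, y) ∈ {−4, ..., 4}² is singular; the curve is smooth.


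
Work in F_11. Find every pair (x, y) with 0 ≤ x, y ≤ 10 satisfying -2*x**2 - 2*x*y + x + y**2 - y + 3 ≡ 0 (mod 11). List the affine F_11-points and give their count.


Affine F_11-points: {(0, 6), (1, 1), (1, 2), (2, 7), (2, 9), (3, 2), (3, 5), (4, 1), (4, 8), (5, 3), (5, 8), (6, 4), (6, 9), (7, 0), (7, 4), (8, 7), (8, 10), (9, 3), (9, 5), (10, 0), (10, 10)}; count = 21.

For each of the 121 pairs (x, y) ∈ F_11², evaluate f(x, y) mod 11. Record the zeros.
  x = 0: [0↦3, 1↦3, 2↦5, 3↦9, 4↦4, 5↦1, 6↦0, 7↦1, 8↦4, 9↦9, 10↦5]  zeros at y ∈ {6}
  x = 1: [0↦2, 1↦0, 2↦0, 3↦2, 4↦6, 5↦1, 6↦9, 7↦8, 8↦9, 9↦1, 10↦6]  zeros at y ∈ {1, 2}
  x = 2: [0↦8, 1↦4, 2↦2, 3↦2, 4↦4, 5↦8, 6↦3, 7↦0, 8↦10, 9↦0, 10↦3]  zeros at y ∈ {7, 9}
  x = 3: [0↦10, 1↦4, 2↦0, 3↦9, 4↦9, 5↦0, 6↦4, 7↦10, 8↦7, 9↦6, 10↦7]  zeros at y ∈ {2, 5}
  x = 4: [0↦8, 1↦0, 2↦5, 3↦1, 4↦10, 5↦10, 6↦1, 7↦5, 8↦0, 9↦8, 10↦7]  zeros at y ∈ {1, 8}
  x = 5: [0↦2, 1↦3, 2↦6, 3↦0, 4↦7, 5↦5, 6↦5, 7↦7, 8↦0, 9↦6, 10↦3]  zeros at y ∈ {3, 8}
  x = 6: [0↦3, 1↦2, 2↦3, 3↦6, 4↦0, 5↦7, 6↦5, 7↦5, 8↦7, 9↦0, 10↦6]  zeros at y ∈ {4, 9}
  x = 7: [0↦0, 1↦8, 2↦7, 3↦8, 4↦0, 5↦5, 6↦1, 7↦10, 8↦10, 9↦1, 10↦5]  zeros at y ∈ {0, 4}
  x = 8: [0↦4, 1↦10, 2↦7, 3↦6, 4↦7, 5↦10, 6↦4, 7↦0, 8↦9, 9↦9, 10↦0]  zeros at y ∈ {7, 10}
  x = 9: [0↦4, 1↦8, 2↦3, 3↦0, 4↦10, 5↦0, 6↦3, 7↦8, 8↦4, 9↦2, 10↦2]  zeros at y ∈ {3, 5}
  x = 10: [0↦0, 1↦2, 2↦6, 3↦1, 4↦9, 5↦8, 6↦9, 7↦1, 8↦6, 9↦2, 10↦0]  zeros at y ∈ {0, 10}
Collecting zeros: affine points = {(0, 6), (1, 1), (1, 2), (2, 7), (2, 9), (3, 2), (3, 5), (4, 1), (4, 8), (5, 3), (5, 8), (6, 4), (6, 9), (7, 0), (7, 4), (8, 7), (8, 10), (9, 3), (9, 5), (10, 0), (10, 10)}.
Total count |C(F_11)_aff| = 21.


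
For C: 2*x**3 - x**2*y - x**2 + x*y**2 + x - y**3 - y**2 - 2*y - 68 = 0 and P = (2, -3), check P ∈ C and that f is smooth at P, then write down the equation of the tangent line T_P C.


Tangent line at P: 42*x - 39*y - 201 = 0.

Step 1: f(2, -3) = 0, so P lies on C.
Step 2: partial derivatives
  f_x(x, y) = 6*x**2 - 2*x*y - 2*x + y**2 + 1, f_y(x, y) = -x**2 + 2*x*y - 3*y**2 - 2*y - 2.
  f_x(P) = 42, f_y(P) = -39 (gradient nonzero, so P is smooth).
Step 3: tangent line at P: 42·(x − 2) + -39·(y − -3) = 0.
Expanding: 42*x - 39*y - 201 = 0.


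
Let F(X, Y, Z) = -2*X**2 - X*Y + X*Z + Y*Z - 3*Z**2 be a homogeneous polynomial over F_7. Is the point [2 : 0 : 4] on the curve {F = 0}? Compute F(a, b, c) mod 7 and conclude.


F(2,0,4) ≡ 1 (mod 7); P is NOT on the curve.

Evaluate F(2, 0, 4) term-by-term (mod 7).
  -2*X**2 ↦ -2·4·1·1 = -8
  -X*Y ↦ -1·2·0·1 = 0
  X*Z ↦ 1·2·1·4 = 8
  Y*Z ↦ 1·1·0·4 = 0
  -3*Z**2 ↦ -3·1·1·16 = -48
Sum: F(2, 0, 4) = (-8) + (0) + (8) + (0) + (-48) = -48.
Reducing mod 7: -48 ≡ 1 (mod 7).
Since F(a, b, c) ≡ 1 ≠ 0 (mod 7), P does NOT lie on the curve.
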